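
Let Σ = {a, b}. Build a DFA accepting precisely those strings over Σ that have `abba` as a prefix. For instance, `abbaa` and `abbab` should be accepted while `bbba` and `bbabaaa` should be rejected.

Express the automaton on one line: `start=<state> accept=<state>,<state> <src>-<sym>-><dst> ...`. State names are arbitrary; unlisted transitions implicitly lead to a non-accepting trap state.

start=S0 accept=S4 S0-a->S1 S0-b->S5 S1-a->S5 S1-b->S2 S2-a->S5 S2-b->S3 S3-a->S4 S3-b->S5 S4-a->S4 S4-b->S4 S5-a->S5 S5-b->S5

Walk along `abba` while the input agrees: from S0 take `a` to S1, and so on. Any deviation drops to the rejecting sink S5. Once S4 is reached the prefix is confirmed and every continuation is accepted.
6 states suffice.
        a   b  
>  S0   S1  S5 
   S1   S5  S2 
   S2   S5  S3 
   S3   S4  S5 
 * S4   S4  S4 
   S5   S5  S5 
(> = start, * = accepting)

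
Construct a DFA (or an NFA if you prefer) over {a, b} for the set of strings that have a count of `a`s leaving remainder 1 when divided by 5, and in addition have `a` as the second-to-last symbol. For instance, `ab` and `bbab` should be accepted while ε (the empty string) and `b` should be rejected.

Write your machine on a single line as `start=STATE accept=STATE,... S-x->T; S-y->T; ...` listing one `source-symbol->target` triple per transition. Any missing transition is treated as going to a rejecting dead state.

start=q0; accept=q3,q8; q0-a->q1; q0-b->q0; q1-a->q2; q1-b->q3; q2-a->q4; q2-b->q2; q3-a->q2; q3-b->q5; q4-a->q6; q4-b->q4; q5-a->q2; q5-b->q5; q6-a->q7; q6-b->q6; q7-a->q8; q7-b->q0; q8-a->q2; q8-b->q3

Run two small machines in parallel and take their product. The first has 5 states tracking the count of `a`s modulo 5; the second has 7 states tracking the last 2 symbols read. A product state is a pair (one from each), accepting exactly when both do. Equivalent product states are then merged.
9 states suffice.
        a   b  
>  q0   q1  q0 
   q1   q2  q3 
   q2   q4  q2 
 * q3   q2  q5 
   q4   q6  q4 
   q5   q2  q5 
   q6   q7  q6 
   q7   q8  q0 
 * q8   q2  q3 
(> = start, * = accepting)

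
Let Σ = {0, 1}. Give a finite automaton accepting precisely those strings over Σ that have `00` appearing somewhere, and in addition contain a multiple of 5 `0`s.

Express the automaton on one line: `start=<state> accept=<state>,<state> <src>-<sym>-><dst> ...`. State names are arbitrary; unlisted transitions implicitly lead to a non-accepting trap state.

Run two small machines in parallel and take their product. One (3 states) tracks whether and how much of `00` has been seen; the other (5 states) tracks the count of `0`s modulo 5. Each combined state is a pair, one component from each; accept when both components accept.
With 15 states:
          0    1  
>  s0     s1   s0 
   s1     s2   s3 
   s2     s4   s2 
   s3     s5   s3 
   s4     s6   s4 
   s5     s4   s7 
   s6     s8   s6 
   s7     s9   s7 
 * s8    s10   s8 
   s9     s6  s11 
   s10    s2  s10 
   s11   s12  s11 
   s12    s8  s13 
   s13   s14  s13 
   s14   s10   s0 
(> = start, * = accepting)

start=s0 accept=s8 s0-0->s1 s0-1->s0 s1-0->s2 s1-1->s3 s2-0->s4 s2-1->s2 s3-0->s5 s3-1->s3 s4-0->s6 s4-1->s4 s5-0->s4 s5-1->s7 s6-0->s8 s6-1->s6 s7-0->s9 s7-1->s7 s8-0->s10 s8-1->s8 s9-0->s6 s9-1->s11 s10-0->s2 s10-1->s10 s11-0->s12 s11-1->s11 s12-0->s8 s12-1->s13 s13-0->s14 s13-1->s13 s14-0->s10 s14-1->s0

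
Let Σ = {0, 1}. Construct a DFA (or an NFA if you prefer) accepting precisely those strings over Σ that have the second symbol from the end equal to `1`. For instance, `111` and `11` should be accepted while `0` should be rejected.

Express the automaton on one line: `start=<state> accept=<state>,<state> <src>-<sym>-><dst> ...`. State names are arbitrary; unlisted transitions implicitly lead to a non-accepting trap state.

A DFA must remember the last 2 symbols (since which symbol is second-to-last isn't known until the input ends). Use one state per possible window of the last ≤2 symbols; accept from those whose window starts with `1`.
With 7 states:
        0   1  
>  q0   q1  q2 
   q1   q3  q4 
   q2   q5  q6 
   q3   q3  q4 
   q4   q5  q6 
 * q5   q3  q4 
 * q6   q5  q6 
(> = start, * = accepting)

start=q0 accept=q5,q6 q0-0->q1 q0-1->q2 q1-0->q3 q1-1->q4 q2-0->q5 q2-1->q6 q3-0->q3 q3-1->q4 q4-0->q5 q4-1->q6 q5-0->q3 q5-1->q4 q6-0->q5 q6-1->q6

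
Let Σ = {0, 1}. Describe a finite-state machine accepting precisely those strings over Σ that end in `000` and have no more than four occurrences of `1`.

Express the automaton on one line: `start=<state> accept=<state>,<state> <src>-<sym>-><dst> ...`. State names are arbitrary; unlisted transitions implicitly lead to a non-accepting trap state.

Run two small machines in parallel and take their product. The first has 4 states tracking how much of the suffix `000` has currently been matched; the second has 6 states tracking the count of `1`s, saturating at 5. A product state is a pair (one from each), accepting exactly when both do. Minimizing collapses redundant product states.
With 21 states:
          0    1  
>  S0     S1   S2 
   S1     S3   S2 
   S2     S4   S5 
   S3     S6   S2 
   S4     S7   S5 
   S5     S8   S9 
 * S6     S6   S2 
   S7    S10   S5 
   S8    S11   S9 
   S9    S12  S13 
 * S10   S10   S5 
   S11   S14   S9 
   S12   S15  S13 
   S13   S16  S17 
 * S14   S14   S9 
   S15   S18  S13 
   S16   S19  S17 
   S17   S17  S17 
 * S18   S18  S13 
   S19   S20  S17 
 * S20   S20  S17 
(> = start, * = accepting)

start=S0 accept=S6,S10,S14,S18,S20 S0-0->S1 S0-1->S2 S1-0->S3 S1-1->S2 S2-0->S4 S2-1->S5 S3-0->S6 S3-1->S2 S4-0->S7 S4-1->S5 S5-0->S8 S5-1->S9 S6-0->S6 S6-1->S2 S7-0->S10 S7-1->S5 S8-0->S11 S8-1->S9 S9-0->S12 S9-1->S13 S10-0->S10 S10-1->S5 S11-0->S14 S11-1->S9 S12-0->S15 S12-1->S13 S13-0->S16 S13-1->S17 S14-0->S14 S14-1->S9 S15-0->S18 S15-1->S13 S16-0->S19 S16-1->S17 S17-0->S17 S17-1->S17 S18-0->S18 S18-1->S13 S19-0->S20 S19-1->S17 S20-0->S20 S20-1->S17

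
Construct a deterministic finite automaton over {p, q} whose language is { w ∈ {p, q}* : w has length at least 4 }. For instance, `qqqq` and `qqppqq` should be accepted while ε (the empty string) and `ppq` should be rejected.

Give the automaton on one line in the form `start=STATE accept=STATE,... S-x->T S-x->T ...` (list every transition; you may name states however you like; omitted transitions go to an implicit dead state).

start=s0 accept=s4,s5 s0-p->s1 s0-q->s1 s1-p->s2 s1-q->s2 s2-p->s3 s2-q->s3 s3-p->s4 s3-q->s4 s4-p->s5 s4-q->s5 s5-p->s5 s5-q->s5

Count input length up to 5: every symbol moves from s0 toward s5, which means 'more than 4' and absorbs. Accept from {s4, s5}.
        p   q  
>  s0   s1  s1 
   s1   s2  s2 
   s2   s3  s3 
   s3   s4  s4 
 * s4   s5  s5 
 * s5   s5  s5 
(> = start, * = accepting)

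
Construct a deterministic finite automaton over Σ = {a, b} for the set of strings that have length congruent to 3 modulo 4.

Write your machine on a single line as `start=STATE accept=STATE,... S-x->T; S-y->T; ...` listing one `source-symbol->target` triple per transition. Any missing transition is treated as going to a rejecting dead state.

start=q0; accept=q3; q0-a->q1; q0-b->q1; q1-a->q2; q1-b->q2; q2-a->q3; q2-b->q3; q3-a->q0; q3-b->q0

Only the length mod 4 matters, so use a 4-cycle: from any state, every input symbol moves to the next state, wrapping q3 back to q0. Mark q3 accepting.
A 4-state machine:
        a   b  
>  q0   q1  q1 
   q1   q2  q2 
   q2   q3  q3 
 * q3   q0  q0 
(> = start, * = accepting)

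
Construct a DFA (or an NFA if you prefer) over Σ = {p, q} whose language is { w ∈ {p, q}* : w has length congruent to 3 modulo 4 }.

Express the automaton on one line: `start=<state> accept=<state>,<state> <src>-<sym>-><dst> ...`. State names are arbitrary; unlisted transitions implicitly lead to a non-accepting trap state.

Count input length modulo 4: every symbol advances one step around the cycle s0 → s1 → s2 → s3 → s0. Accept at s3.
A 4-state machine:
        p   q  
>  s0   s1  s1 
   s1   s2  s2 
   s2   s3  s3 
 * s3   s0  s0 
(> = start, * = accepting)

start=s0 accept=s3 s0-p->s1 s0-q->s1 s1-p->s2 s1-q->s2 s2-p->s3 s2-q->s3 s3-p->s0 s3-q->s0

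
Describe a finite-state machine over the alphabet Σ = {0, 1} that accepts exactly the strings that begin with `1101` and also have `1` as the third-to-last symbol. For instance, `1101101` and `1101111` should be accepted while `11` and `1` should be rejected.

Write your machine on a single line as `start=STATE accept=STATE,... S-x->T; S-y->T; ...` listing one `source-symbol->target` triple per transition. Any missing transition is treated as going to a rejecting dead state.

Handle the two conditions separately and then intersect. The first has 6 states tracking whether the input so far still matches the prefix `1101`; the second has 15 states tracking the last 3 symbols read. A product state is a pair (one from each), accepting exactly when both do. After merging equivalent states the machine shrinks.
          0    1  
>  s0     s1   s2 
   s1     s1   s1 
   s2     s1   s3 
   s3     s4   s1 
   s4     s1   s5 
 * s5     s6   s7 
   s6     s8   s5 
   s7     s9  s10 
 * s8    s11  s12 
 * s9     s8   s5 
 * s10    s9  s10 
   s11   s11  s12 
   s12    s6   s7 
(> = start, * = accepting)

start=s0; accept=s5,s8,s9,s10; s0-0->s1; s0-1->s2; s1-0->s1; s1-1->s1; s2-0->s1; s2-1->s3; s3-0->s4; s3-1->s1; s4-0->s1; s4-1->s5; s5-0->s6; s5-1->s7; s6-0->s8; s6-1->s5; s7-0->s9; s7-1->s10; s8-0->s11; s8-1->s12; s9-0->s8; s9-1->s5; s10-0->s9; s10-1->s10; s11-0->s11; s11-1->s12; s12-0->s6; s12-1->s7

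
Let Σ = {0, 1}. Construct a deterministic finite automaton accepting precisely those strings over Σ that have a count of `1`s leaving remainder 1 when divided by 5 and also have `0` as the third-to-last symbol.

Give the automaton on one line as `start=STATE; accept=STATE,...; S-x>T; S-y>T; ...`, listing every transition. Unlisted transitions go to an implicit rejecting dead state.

Run two small machines in parallel and take their product. The first has 5 states tracking the count of `1`s modulo 5; the second has 15 states tracking the last 3 symbols read. A product state is a pair (one from each), accepting exactly when both do. Equivalent product states are then merged.
          0    1  
>  q0     q1   q2 
   q1     q3   q4 
   q2     q5   q6 
   q3     q3   q7 
   q4     q8   q6 
   q5     q9   q6 
   q6     q6  q10 
 * q7     q8   q6 
 * q8     q9   q6 
   q9    q11   q6 
   q10   q10  q12 
 * q11   q11   q6 
   q12   q13   q0 
   q13   q13  q14 
   q14    q1  q15 
 * q15    q5   q6 
(> = start, * = accepting)

start=q0; accept=q7,q8,q11,q15; q0-0>q1; q0-1>q2; q1-0>q3; q1-1>q4; q2-0>q5; q2-1>q6; q3-0>q3; q3-1>q7; q4-0>q8; q4-1>q6; q5-0>q9; q5-1>q6; q6-0>q6; q6-1>q10; q7-0>q8; q7-1>q6; q8-0>q9; q8-1>q6; q9-0>q11; q9-1>q6; q10-0>q10; q10-1>q12; q11-0>q11; q11-1>q6; q12-0>q13; q12-1>q0; q13-0>q13; q13-1>q14; q14-0>q1; q14-1>q15; q15-0>q5; q15-1>q6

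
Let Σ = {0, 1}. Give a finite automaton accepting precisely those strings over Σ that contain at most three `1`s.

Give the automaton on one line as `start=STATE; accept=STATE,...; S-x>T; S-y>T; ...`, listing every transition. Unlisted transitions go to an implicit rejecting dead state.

start=s0; accept=s0,s1,s2,s3; s0-0>s0; s0-1>s1; s1-0>s1; s1-1>s2; s2-0>s2; s2-1>s3; s3-0>s3; s3-1>s4; s4-0>s4; s4-1>s4

Count `1`s, saturating at 4: states s0 through s3 mean 0 through 3 `1`s seen; s4 means more than 3. Each `1` increments (capped at s4); other symbols loop. Accept from {s0, s1, s2, s3}.
A 5-state machine:
        0   1  
>* s0   s0  s1 
 * s1   s1  s2 
 * s2   s2  s3 
 * s3   s3  s4 
   s4   s4  s4 
(> = start, * = accepting)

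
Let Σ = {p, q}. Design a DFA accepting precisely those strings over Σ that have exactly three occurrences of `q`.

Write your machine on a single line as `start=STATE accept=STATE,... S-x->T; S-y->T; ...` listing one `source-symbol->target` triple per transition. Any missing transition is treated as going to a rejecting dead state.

start=s0; accept=s3; s0-p->s0; s0-q->s1; s1-p->s1; s1-q->s2; s2-p->s2; s2-q->s3; s3-p->s3; s3-q->s4; s4-p->s4; s4-q->s4

Count `q`s, saturating at 4: states s0 through s3 mean 0 through 3 `q`s seen; s4 means more than 3. Each `q` increments (capped at s4); other symbols loop. Accept from {s3}.
5 states suffice.
        p   q  
>  s0   s0  s1 
   s1   s1  s2 
   s2   s2  s3 
 * s3   s3  s4 
   s4   s4  s4 
(> = start, * = accepting)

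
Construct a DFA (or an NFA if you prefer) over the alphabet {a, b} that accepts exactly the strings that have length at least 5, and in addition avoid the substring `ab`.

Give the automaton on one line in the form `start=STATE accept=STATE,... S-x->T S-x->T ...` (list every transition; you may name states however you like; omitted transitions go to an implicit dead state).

start=q0 accept=q10,q11 q0-a->q1 q0-b->q2 q1-a->q3 q1-b->q4 q2-a->q3 q2-b->q5 q3-a->q6 q3-b->q4 q4-a->q4 q4-b->q4 q5-a->q6 q5-b->q7 q6-a->q8 q6-b->q4 q7-a->q8 q7-b->q9 q8-a->q10 q8-b->q4 q9-a->q10 q9-b->q11 q10-a->q10 q10-b->q4 q11-a->q10 q11-b->q11

Handle the two conditions separately and then intersect. One (7 states) tracks the input length, saturating at 6; the other (3 states) tracks partial matches of the forbidden pattern `ab`. Each combined state is a pair, one component from each; accept when both components accept. Equivalent product states are then merged.
A 12-state machine:
          a    b  
>  q0     q1   q2 
   q1     q3   q4 
   q2     q3   q5 
   q3     q6   q4 
   q4     q4   q4 
   q5     q6   q7 
   q6     q8   q4 
   q7     q8   q9 
   q8    q10   q4 
   q9    q10  q11 
 * q10   q10   q4 
 * q11   q10  q11 
(> = start, * = accepting)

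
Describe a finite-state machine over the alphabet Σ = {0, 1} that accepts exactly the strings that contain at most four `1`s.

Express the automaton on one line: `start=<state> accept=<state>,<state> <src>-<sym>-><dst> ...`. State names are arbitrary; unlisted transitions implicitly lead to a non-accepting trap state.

Count `1`s, saturating at 5: states q0 through q4 mean 0 through 4 `1`s seen; q5 means more than 4. Each `1` increments (capped at q5); other symbols loop. Accept from {q0, q1, q2, q3, q4}.
With 6 states:
        0   1  
>* q0   q0  q1 
 * q1   q1  q2 
 * q2   q2  q3 
 * q3   q3  q4 
 * q4   q4  q5 
   q5   q5  q5 
(> = start, * = accepting)

start=q0 accept=q0,q1,q2,q3,q4 q0-0->q0 q0-1->q1 q1-0->q1 q1-1->q2 q2-0->q2 q2-1->q3 q3-0->q3 q3-1->q4 q4-0->q4 q4-1->q5 q5-0->q5 q5-1->q5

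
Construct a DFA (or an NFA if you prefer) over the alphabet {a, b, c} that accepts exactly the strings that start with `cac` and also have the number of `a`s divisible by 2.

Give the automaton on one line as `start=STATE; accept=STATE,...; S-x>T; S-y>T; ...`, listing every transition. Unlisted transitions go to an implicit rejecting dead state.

Build one automaton per condition and run them in lockstep. The first has 5 states tracking whether the input so far still matches the prefix `cac`; the second has 2 states tracking the count of `a`s modulo 2. A product state is a pair (one from each), accepting exactly when both do.
With 7 states:
        a   b   c  
>  q0   q1  q2  q3 
   q1   q2  q1  q1 
   q2   q1  q2  q2 
   q3   q4  q2  q2 
   q4   q2  q1  q5 
   q5   q6  q5  q5 
 * q6   q5  q6  q6 
(> = start, * = accepting)

start=q0; accept=q6; q0-a>q1; q0-b>q2; q0-c>q3; q1-a>q2; q1-b>q1; q1-c>q1; q2-a>q1; q2-b>q2; q2-c>q2; q3-a>q4; q3-b>q2; q3-c>q2; q4-a>q2; q4-b>q1; q4-c>q5; q5-a>q6; q5-b>q5; q5-c>q5; q6-a>q5; q6-b>q6; q6-c>q6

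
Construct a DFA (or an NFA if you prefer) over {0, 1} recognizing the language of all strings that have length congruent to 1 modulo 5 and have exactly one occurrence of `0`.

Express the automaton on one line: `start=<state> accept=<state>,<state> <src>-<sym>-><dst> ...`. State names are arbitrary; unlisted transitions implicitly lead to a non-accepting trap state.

start=A accept=B A-0->B A-1->C B-0->D B-1->E C-0->E C-1->F D-0->D D-1->D E-0->D E-1->G F-0->G F-1->H G-0->D G-1->I H-0->I H-1->J I-0->D I-1->K J-0->K J-1->A K-0->D K-1->B

Build one automaton per condition and run them in lockstep. One (5 states) tracks the input length modulo 5; the other (3 states) tracks the count of `0`s, saturating at 2. Each combined state is a pair, one component from each; accept when both components accept. After merging equivalent states the machine shrinks.
With 11 states:
       0  1 
>  A   B  C 
 * B   D  E 
   C   E  F 
   D   D  D 
   E   D  G 
   F   G  H 
   G   D  I 
   H   I  J 
   I   D  K 
   J   K  A 
   K   D  B 
(> = start, * = accepting)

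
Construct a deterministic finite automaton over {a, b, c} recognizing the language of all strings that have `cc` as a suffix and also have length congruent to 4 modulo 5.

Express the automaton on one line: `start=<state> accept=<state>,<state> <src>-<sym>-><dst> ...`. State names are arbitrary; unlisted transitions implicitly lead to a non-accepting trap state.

Build one automaton per condition and run them in lockstep. One (3 states) tracks how much of the suffix `cc` has currently been matched; the other (5 states) tracks the input length modulo 5. Each combined state is a pair, one component from each; accept when both components accept.
          a    b    c  
>  s0     s1   s1   s2 
   s1     s3   s3   s4 
   s2     s3   s3   s5 
   s3     s6   s6   s7 
   s4     s6   s6   s8 
   s5     s6   s6   s8 
   s6     s9   s9  s10 
   s7     s9   s9  s11 
   s8     s9   s9  s11 
   s9     s0   s0  s12 
   s10    s0   s0  s13 
 * s11    s0   s0  s13 
   s12    s1   s1  s14 
   s13    s1   s1  s14 
   s14    s3   s3   s5 
(> = start, * = accepting)

start=s0 accept=s11 s0-a->s1 s0-b->s1 s0-c->s2 s1-a->s3 s1-b->s3 s1-c->s4 s2-a->s3 s2-b->s3 s2-c->s5 s3-a->s6 s3-b->s6 s3-c->s7 s4-a->s6 s4-b->s6 s4-c->s8 s5-a->s6 s5-b->s6 s5-c->s8 s6-a->s9 s6-b->s9 s6-c->s10 s7-a->s9 s7-b->s9 s7-c->s11 s8-a->s9 s8-b->s9 s8-c->s11 s9-a->s0 s9-b->s0 s9-c->s12 s10-a->s0 s10-b->s0 s10-c->s13 s11-a->s0 s11-b->s0 s11-c->s13 s12-a->s1 s12-b->s1 s12-c->s14 s13-a->s1 s13-b->s1 s13-c->s14 s14-a->s3 s14-b->s3 s14-c->s5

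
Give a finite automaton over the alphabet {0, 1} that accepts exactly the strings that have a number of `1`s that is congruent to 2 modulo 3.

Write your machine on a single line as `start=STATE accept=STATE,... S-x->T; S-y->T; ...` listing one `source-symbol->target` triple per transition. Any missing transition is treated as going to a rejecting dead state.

start=A; accept=C; A-0->A; A-1->B; B-0->B; B-1->C; C-0->C; C-1->A

Keep the running count of `1`s modulo 3: each `1` advances along the cycle A → B → C → A while other symbols loop. Accept at C.
3 states suffice.
       0  1 
>  A   A  B 
   B   B  C 
 * C   C  A 
(> = start, * = accepting)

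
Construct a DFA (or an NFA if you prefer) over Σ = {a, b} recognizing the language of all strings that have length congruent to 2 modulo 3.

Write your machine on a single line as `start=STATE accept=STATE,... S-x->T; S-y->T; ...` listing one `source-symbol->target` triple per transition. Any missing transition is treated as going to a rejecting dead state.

Count input length modulo 3: every symbol advances one step around the cycle q0 → q1 → q2 → q0. Accept at q2.
With 3 states:
        a   b  
>  q0   q1  q1 
   q1   q2  q2 
 * q2   q0  q0 
(> = start, * = accepting)

start=q0; accept=q2; q0-a->q1; q0-b->q1; q1-a->q2; q1-b->q2; q2-a->q0; q2-b->q0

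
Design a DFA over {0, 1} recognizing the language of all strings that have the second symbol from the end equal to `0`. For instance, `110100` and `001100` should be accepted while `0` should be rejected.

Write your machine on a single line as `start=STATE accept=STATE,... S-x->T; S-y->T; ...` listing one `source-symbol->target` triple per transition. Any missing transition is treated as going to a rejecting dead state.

start=q0; accept=q3,q4; q0-0->q1; q0-1->q2; q1-0->q3; q1-1->q4; q2-0->q5; q2-1->q6; q3-0->q3; q3-1->q4; q4-0->q5; q4-1->q6; q5-0->q3; q5-1->q4; q6-0->q5; q6-1->q6

Because acceptance depends on a position counted from the end, the machine has to buffer the most recent 2 symbols. Make each state the string of the last up-to-2 symbols read; on input `x` shift the window left and append `x`. Accept when the buffered window has length 2 and begins with `0`.
        0   1  
>  q0   q1  q2 
   q1   q3  q4 
   q2   q5  q6 
 * q3   q3  q4 
 * q4   q5  q6 
   q5   q3  q4 
   q6   q5  q6 
(> = start, * = accepting)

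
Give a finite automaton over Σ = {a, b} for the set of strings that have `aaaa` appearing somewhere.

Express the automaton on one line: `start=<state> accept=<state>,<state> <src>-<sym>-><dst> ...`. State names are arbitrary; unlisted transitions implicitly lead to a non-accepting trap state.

Track how much of `aaaa` has been matched so far: state S0 is no progress, S4 is the absorbing accept state reached once `aaaa` has occurred. Intermediate states record partial matches; on a mismatch, fall back to the longest reusable overlap.
A 5-state machine:
        a   b  
>  S0   S1  S0 
   S1   S2  S0 
   S2   S3  S0 
   S3   S4  S0 
 * S4   S4  S4 
(> = start, * = accepting)

start=S0 accept=S4 S0-a->S1 S0-b->S0 S1-a->S2 S1-b->S0 S2-a->S3 S2-b->S0 S3-a->S4 S3-b->S0 S4-a->S4 S4-b->S4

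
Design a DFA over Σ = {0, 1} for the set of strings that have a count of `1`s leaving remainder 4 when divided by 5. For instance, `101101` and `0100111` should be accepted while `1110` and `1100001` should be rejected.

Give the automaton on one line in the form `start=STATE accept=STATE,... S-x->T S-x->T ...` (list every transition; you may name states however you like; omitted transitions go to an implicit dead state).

Keep the running count of `1`s modulo 5: each `1` advances along the cycle q0 → q1 → q2 → q3 → q4 → q0 while other symbols loop. Accept at q4.
5 states suffice.
        0   1  
>  q0   q0  q1 
   q1   q1  q2 
   q2   q2  q3 
   q3   q3  q4 
 * q4   q4  q0 
(> = start, * = accepting)

start=q0 accept=q4 q0-0->q0 q0-1->q1 q1-0->q1 q1-1->q2 q2-0->q2 q2-1->q3 q3-0->q3 q3-1->q4 q4-0->q4 q4-1->q0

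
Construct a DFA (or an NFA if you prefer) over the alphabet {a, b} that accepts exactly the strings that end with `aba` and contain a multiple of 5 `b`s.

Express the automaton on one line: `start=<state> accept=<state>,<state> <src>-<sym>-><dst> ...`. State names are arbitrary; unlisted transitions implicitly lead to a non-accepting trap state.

start=q0 accept=q19 q0-a->q1 q0-b->q2 q1-a->q1 q1-b->q3 q2-a->q4 q2-b->q5 q3-a->q6 q3-b->q5 q4-a->q4 q4-b->q7 q5-a->q8 q5-b->q9 q6-a->q4 q6-b->q7 q7-a->q10 q7-b->q9 q8-a->q8 q8-b->q11 q9-a->q12 q9-b->q13 q10-a->q8 q10-b->q11 q11-a->q14 q11-b->q13 q12-a->q12 q12-b->q15 q13-a->q16 q13-b->q0 q14-a->q12 q14-b->q15 q15-a->q17 q15-b->q0 q16-a->q16 q16-b->q18 q17-a->q16 q17-b->q18 q18-a->q19 q18-b->q2 q19-a->q1 q19-b->q3

Handle the two conditions separately and then intersect. The first has 4 states tracking how much of the suffix `aba` has currently been matched; the second has 5 states tracking the count of `b`s modulo 5. A product state is a pair (one from each), accepting exactly when both do.
With 20 states:
          a    b  
>  q0     q1   q2 
   q1     q1   q3 
   q2     q4   q5 
   q3     q6   q5 
   q4     q4   q7 
   q5     q8   q9 
   q6     q4   q7 
   q7    q10   q9 
   q8     q8  q11 
   q9    q12  q13 
   q10    q8  q11 
   q11   q14  q13 
   q12   q12  q15 
   q13   q16   q0 
   q14   q12  q15 
   q15   q17   q0 
   q16   q16  q18 
   q17   q16  q18 
   q18   q19   q2 
 * q19    q1   q3 
(> = start, * = accepting)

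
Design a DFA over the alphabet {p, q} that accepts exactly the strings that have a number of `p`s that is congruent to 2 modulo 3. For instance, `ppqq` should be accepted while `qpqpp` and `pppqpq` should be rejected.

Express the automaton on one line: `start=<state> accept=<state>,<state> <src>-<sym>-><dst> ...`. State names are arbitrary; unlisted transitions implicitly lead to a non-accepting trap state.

The only thing that matters is how many `p`s have appeared, reduced mod 3. Use one state per residue: s0 for 0, …, s2 for 2. Reading `p` moves to the next residue; anything else stays put. s2 is accepting.
A 3-state machine:
        p   q  
>  s0   s1  s0 
   s1   s2  s1 
 * s2   s0  s2 
(> = start, * = accepting)

start=s0 accept=s2 s0-p->s1 s0-q->s0 s1-p->s2 s1-q->s1 s2-p->s0 s2-q->s2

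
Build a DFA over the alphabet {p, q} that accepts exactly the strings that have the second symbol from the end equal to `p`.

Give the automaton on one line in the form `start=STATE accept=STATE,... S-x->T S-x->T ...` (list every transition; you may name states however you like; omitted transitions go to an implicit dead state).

Because acceptance depends on a position counted from the end, the machine has to buffer the most recent 2 symbols. Make each state the string of the last up-to-2 symbols read; on input `x` shift the window left and append `x`. Accept when the buffered window has length 2 and begins with `p`.
       p  q 
>  A   B  C 
   B   D  E 
   C   F  G 
 * D   D  E 
 * E   F  G 
   F   D  E 
   G   F  G 
(> = start, * = accepting)

start=A accept=D,E A-p->B A-q->C B-p->D B-q->E C-p->F C-q->G D-p->D D-q->E E-p->F E-q->G F-p->D F-q->E G-p->F G-q->G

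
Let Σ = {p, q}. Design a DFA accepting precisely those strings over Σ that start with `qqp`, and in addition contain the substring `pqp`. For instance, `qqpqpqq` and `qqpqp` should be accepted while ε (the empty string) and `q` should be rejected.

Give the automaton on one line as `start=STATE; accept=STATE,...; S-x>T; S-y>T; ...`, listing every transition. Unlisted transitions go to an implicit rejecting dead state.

Handle the two conditions separately and then intersect. The first has 5 states tracking whether the input so far still matches the prefix `qqp`; the second has 4 states tracking whether and how much of `pqp` has been seen. A product state is a pair (one from each), accepting exactly when both do. Equivalent product states are then merged.
With 8 states:
        p   q  
>  S0   S1  S2 
   S1   S1  S1 
   S2   S1  S3 
   S3   S4  S1 
   S4   S4  S5 
   S5   S6  S7 
 * S6   S6  S6 
   S7   S4  S7 
(> = start, * = accepting)

start=S0; accept=S6; S0-p>S1; S0-q>S2; S1-p>S1; S1-q>S1; S2-p>S1; S2-q>S3; S3-p>S4; S3-q>S1; S4-p>S4; S4-q>S5; S5-p>S6; S5-q>S7; S6-p>S6; S6-q>S6; S7-p>S4; S7-q>S7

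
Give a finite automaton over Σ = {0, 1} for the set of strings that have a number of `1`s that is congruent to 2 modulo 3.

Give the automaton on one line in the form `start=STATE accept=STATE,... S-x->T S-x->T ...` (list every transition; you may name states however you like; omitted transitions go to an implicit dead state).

Keep the running count of `1`s modulo 3: each `1` advances along the cycle A → B → C → A while other symbols loop. Accept at C.
       0  1 
>  A   A  B 
   B   B  C 
 * C   C  A 
(> = start, * = accepting)

start=A accept=C A-0->A A-1->B B-0->B B-1->C C-0->C C-1->A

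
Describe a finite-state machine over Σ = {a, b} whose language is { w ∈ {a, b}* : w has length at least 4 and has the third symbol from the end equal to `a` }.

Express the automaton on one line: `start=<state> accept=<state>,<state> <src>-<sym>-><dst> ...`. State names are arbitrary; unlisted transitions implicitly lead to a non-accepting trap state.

Build one automaton per condition and run them in lockstep. The first has 6 states tracking the input length, saturating at 5; the second has 15 states tracking the last 3 symbols read. A product state is a pair (one from each), accepting exactly when both do. Equivalent product states are then merged.
A 9-state machine:
        a   b  
>  q0   q1  q1 
   q1   q2  q1 
   q2   q3  q4 
   q3   q5  q6 
   q4   q7  q8 
 * q5   q5  q6 
 * q6   q7  q8 
 * q7   q3  q4 
 * q8   q2  q1 
(> = start, * = accepting)

start=q0 accept=q5,q6,q7,q8 q0-a->q1 q0-b->q1 q1-a->q2 q1-b->q1 q2-a->q3 q2-b->q4 q3-a->q5 q3-b->q6 q4-a->q7 q4-b->q8 q5-a->q5 q5-b->q6 q6-a->q7 q6-b->q8 q7-a->q3 q7-b->q4 q8-a->q2 q8-b->q1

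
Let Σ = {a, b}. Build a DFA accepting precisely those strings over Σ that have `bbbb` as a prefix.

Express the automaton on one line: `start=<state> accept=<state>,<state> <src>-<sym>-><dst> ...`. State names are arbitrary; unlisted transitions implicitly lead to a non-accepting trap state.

Check the first 4 symbols one by one: s0 through s3 record how many have matched `bbbb` so far; any wrong symbol goes to the dead state s5. After all 4 match we enter the accepting sink s4.
A 6-state machine:
        a   b  
>  s0   s5  s1 
   s1   s5  s2 
   s2   s5  s3 
   s3   s5  s4 
 * s4   s4  s4 
   s5   s5  s5 
(> = start, * = accepting)

start=s0 accept=s4 s0-a->s5 s0-b->s1 s1-a->s5 s1-b->s2 s2-a->s5 s2-b->s3 s3-a->s5 s3-b->s4 s4-a->s4 s4-b->s4 s5-a->s5 s5-b->s5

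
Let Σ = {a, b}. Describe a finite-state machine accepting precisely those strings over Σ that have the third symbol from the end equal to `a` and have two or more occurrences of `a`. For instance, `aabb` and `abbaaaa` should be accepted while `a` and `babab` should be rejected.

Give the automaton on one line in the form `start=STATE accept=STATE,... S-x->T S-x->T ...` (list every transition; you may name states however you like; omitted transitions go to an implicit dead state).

Handle the two conditions separately and then intersect. One (15 states) tracks the last 3 symbols read; the other (4 states) tracks the count of `a`s, saturating at 3. Each combined state is a pair, one component from each; accept when both components accept. Minimizing collapses redundant product states.
An 11-state machine:
          a    b  
>  q0     q1   q0 
   q1     q2   q3 
   q2     q4   q5 
   q3     q6   q7 
 * q4     q4   q5 
 * q5     q6   q8 
 * q6     q2   q9 
   q7    q10   q7 
 * q8    q10   q7 
   q9     q6   q8 
   q10    q2   q9 
(> = start, * = accepting)

start=q0 accept=q4,q5,q6,q8 q0-a->q1 q0-b->q0 q1-a->q2 q1-b->q3 q2-a->q4 q2-b->q5 q3-a->q6 q3-b->q7 q4-a->q4 q4-b->q5 q5-a->q6 q5-b->q8 q6-a->q2 q6-b->q9 q7-a->q10 q7-b->q7 q8-a->q10 q8-b->q7 q9-a->q6 q9-b->q8 q10-a->q2 q10-b->q9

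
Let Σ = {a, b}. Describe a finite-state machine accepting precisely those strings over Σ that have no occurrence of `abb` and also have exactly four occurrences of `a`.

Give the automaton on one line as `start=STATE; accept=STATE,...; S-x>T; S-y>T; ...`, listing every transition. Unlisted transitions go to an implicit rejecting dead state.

Run two small machines in parallel and take their product. The first has 4 states tracking partial matches of the forbidden pattern `abb`; the second has 6 states tracking the count of `a`s, saturating at 5. A product state is a pair (one from each), accepting exactly when both do.
16 states suffice.
          a    b  
>  S0     S1   S0 
   S1     S2   S3 
   S2     S4   S5 
   S3     S2   S6 
   S4     S7   S8 
   S5     S4   S9 
   S6     S9   S6 
 * S7    S10  S11 
   S8     S7  S12 
   S9    S12   S9 
   S10   S10  S13 
 * S11   S10  S14 
   S12   S14  S12 
   S13   S10  S15 
   S14   S15  S14 
   S15   S15  S15 
(> = start, * = accepting)

start=S0; accept=S7,S11; S0-a>S1; S0-b>S0; S1-a>S2; S1-b>S3; S2-a>S4; S2-b>S5; S3-a>S2; S3-b>S6; S4-a>S7; S4-b>S8; S5-a>S4; S5-b>S9; S6-a>S9; S6-b>S6; S7-a>S10; S7-b>S11; S8-a>S7; S8-b>S12; S9-a>S12; S9-b>S9; S10-a>S10; S10-b>S13; S11-a>S10; S11-b>S14; S12-a>S14; S12-b>S12; S13-a>S10; S13-b>S15; S14-a>S15; S14-b>S14; S15-a>S15; S15-b>S15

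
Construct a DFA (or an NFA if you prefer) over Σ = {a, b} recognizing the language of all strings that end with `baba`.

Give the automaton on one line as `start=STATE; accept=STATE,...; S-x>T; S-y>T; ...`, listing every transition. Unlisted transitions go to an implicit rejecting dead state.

Let each state record the length of the longest suffix of the input read so far that is also a prefix of `baba`. s1 means the last symbol is `b`; s2 means the last 2 symbols are `ba`; s3 means the last 3 symbols are `bab`; s4 means the last 4 symbols are `baba`. Accept only at s4, where the string currently ends in `baba`.
With 5 states:
        a   b  
>  s0   s0  s1 
   s1   s2  s1 
   s2   s0  s3 
   s3   s4  s1 
 * s4   s0  s3 
(> = start, * = accepting)

start=s0; accept=s4; s0-a>s0; s0-b>s1; s1-a>s2; s1-b>s1; s2-a>s0; s2-b>s3; s3-a>s4; s3-b>s1; s4-a>s0; s4-b>s3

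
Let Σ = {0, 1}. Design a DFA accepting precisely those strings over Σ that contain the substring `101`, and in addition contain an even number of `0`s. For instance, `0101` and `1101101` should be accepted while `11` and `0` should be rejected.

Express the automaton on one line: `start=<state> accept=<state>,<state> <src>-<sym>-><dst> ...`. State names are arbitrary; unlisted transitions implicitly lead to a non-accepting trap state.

start=q0 accept=q7 q0-0->q1 q0-1->q2 q1-0->q0 q1-1->q3 q2-0->q4 q2-1->q2 q3-0->q5 q3-1->q3 q4-0->q0 q4-1->q6 q5-0->q1 q5-1->q7 q6-0->q7 q6-1->q6 q7-0->q6 q7-1->q7

Handle the two conditions separately and then intersect. One (4 states) tracks whether and how much of `101` has been seen; the other (2 states) tracks the count of `0`s modulo 2. Each combined state is a pair, one component from each; accept when both components accept.
8 states suffice.
        0   1  
>  q0   q1  q2 
   q1   q0  q3 
   q2   q4  q2 
   q3   q5  q3 
   q4   q0  q6 
   q5   q1  q7 
   q6   q7  q6 
 * q7   q6  q7 
(> = start, * = accepting)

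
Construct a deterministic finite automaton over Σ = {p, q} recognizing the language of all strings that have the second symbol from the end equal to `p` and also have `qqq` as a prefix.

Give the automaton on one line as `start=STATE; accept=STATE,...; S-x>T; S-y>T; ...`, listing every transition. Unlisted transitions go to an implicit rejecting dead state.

start=A; accept=K,L; A-p>B; A-q>C; B-p>D; B-q>E; C-p>F; C-q>G; D-p>D; D-q>E; E-p>F; E-q>H; F-p>D; F-q>E; G-p>F; G-q>I; H-p>F; H-q>H; I-p>J; I-q>I; J-p>K; J-q>L; K-p>K; K-q>L; L-p>J; L-q>I

Build one automaton per condition and run them in lockstep. One (7 states) tracks the last 2 symbols read; the other (5 states) tracks whether the input so far still matches the prefix `qqq`. Each combined state is a pair, one component from each; accept when both components accept.
A 12-state machine:
       p  q 
>  A   B  C 
   B   D  E 
   C   F  G 
   D   D  E 
   E   F  H 
   F   D  E 
   G   F  I 
   H   F  H 
   I   J  I 
   J   K  L 
 * K   K  L 
 * L   J  I 
(> = start, * = accepting)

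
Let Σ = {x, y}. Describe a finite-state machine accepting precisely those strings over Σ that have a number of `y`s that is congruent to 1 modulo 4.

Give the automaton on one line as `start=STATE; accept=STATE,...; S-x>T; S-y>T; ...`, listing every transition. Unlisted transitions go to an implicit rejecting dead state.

start=S0; accept=S1; S0-x>S0; S0-y>S1; S1-x>S1; S1-y>S2; S2-x>S2; S2-y>S3; S3-x>S3; S3-y>S0

Keep the running count of `y`s modulo 4: each `y` advances along the cycle S0 → S1 → S2 → S3 → S0 while other symbols loop. Accept at S1.
        x   y  
>  S0   S0  S1 
 * S1   S1  S2 
   S2   S2  S3 
   S3   S3  S0 
(> = start, * = accepting)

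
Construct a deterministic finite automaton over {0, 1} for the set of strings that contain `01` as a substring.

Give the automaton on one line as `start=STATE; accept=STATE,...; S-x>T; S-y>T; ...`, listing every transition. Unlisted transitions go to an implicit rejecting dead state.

Track how much of `01` has been matched so far: state s0 is no progress, s2 is the absorbing accept state reached once `01` has occurred. Intermediate states record partial matches; on a mismatch, fall back to the longest reusable overlap.
        0   1  
>  s0   s1  s0 
   s1   s1  s2 
 * s2   s2  s2 
(> = start, * = accepting)

start=s0; accept=s2; s0-0>s1; s0-1>s0; s1-0>s1; s1-1>s2; s2-0>s2; s2-1>s2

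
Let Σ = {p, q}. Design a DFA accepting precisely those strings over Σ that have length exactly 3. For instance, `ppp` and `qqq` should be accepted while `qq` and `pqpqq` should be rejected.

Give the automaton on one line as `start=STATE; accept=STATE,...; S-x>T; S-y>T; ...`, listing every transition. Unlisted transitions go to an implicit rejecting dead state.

Count input length up to 4: every symbol moves from s0 toward s4, which means 'more than 3' and absorbs. Accept from {s3}.
A 5-state machine:
        p   q  
>  s0   s1  s1 
   s1   s2  s2 
   s2   s3  s3 
 * s3   s4  s4 
   s4   s4  s4 
(> = start, * = accepting)

start=s0; accept=s3; s0-p>s1; s0-q>s1; s1-p>s2; s1-q>s2; s2-p>s3; s2-q>s3; s3-p>s4; s3-q>s4; s4-p>s4; s4-q>s4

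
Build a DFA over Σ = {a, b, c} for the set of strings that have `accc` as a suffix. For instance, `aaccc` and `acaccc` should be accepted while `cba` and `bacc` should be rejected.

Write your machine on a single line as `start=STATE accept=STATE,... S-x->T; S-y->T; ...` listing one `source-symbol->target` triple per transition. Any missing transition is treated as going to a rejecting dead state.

Let each state record the length of the longest suffix of the input read so far that is also a prefix of `accc`. q1 means the last symbol is `a`; q2 means the last 2 symbols are `ac`; q3 means the last 3 symbols are `acc`; q4 means the last 4 symbols are `accc`. Accept only at q4, where the string currently ends in `accc`.
A 5-state machine:
        a   b   c  
>  q0   q1  q0  q0 
   q1   q1  q0  q2 
   q2   q1  q0  q3 
   q3   q1  q0  q4 
 * q4   q1  q0  q0 
(> = start, * = accepting)

start=q0; accept=q4; q0-a->q1; q0-b->q0; q0-c->q0; q1-a->q1; q1-b->q0; q1-c->q2; q2-a->q1; q2-b->q0; q2-c->q3; q3-a->q1; q3-b->q0; q3-c->q4; q4-a->q1; q4-b->q0; q4-c->q0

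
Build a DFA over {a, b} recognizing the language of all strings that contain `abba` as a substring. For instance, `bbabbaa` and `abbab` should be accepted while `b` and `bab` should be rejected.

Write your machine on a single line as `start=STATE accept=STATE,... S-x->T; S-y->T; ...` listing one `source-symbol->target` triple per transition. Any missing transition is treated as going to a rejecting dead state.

Track how much of `abba` has been matched so far: state q0 is no progress, q4 is the absorbing accept state reached once `abba` has occurred. Intermediate states record partial matches; on a mismatch, fall back to the longest reusable overlap.
A 5-state machine:
        a   b  
>  q0   q1  q0 
   q1   q1  q2 
   q2   q1  q3 
   q3   q4  q0 
 * q4   q4  q4 
(> = start, * = accepting)

start=q0; accept=q4; q0-a->q1; q0-b->q0; q1-a->q1; q1-b->q2; q2-a->q1; q2-b->q3; q3-a->q4; q3-b->q0; q4-a->q4; q4-b->q4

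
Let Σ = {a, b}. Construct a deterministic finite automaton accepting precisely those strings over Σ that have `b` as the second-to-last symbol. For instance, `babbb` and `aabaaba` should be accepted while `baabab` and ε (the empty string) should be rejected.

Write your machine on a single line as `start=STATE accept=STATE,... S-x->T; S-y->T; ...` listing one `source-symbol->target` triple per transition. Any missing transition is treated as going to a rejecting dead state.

start=q0; accept=q5,q6; q0-a->q1; q0-b->q2; q1-a->q3; q1-b->q4; q2-a->q5; q2-b->q6; q3-a->q3; q3-b->q4; q4-a->q5; q4-b->q6; q5-a->q3; q5-b->q4; q6-a->q5; q6-b->q6

Because acceptance depends on a position counted from the end, the machine has to buffer the most recent 2 symbols. Make each state the string of the last up-to-2 symbols read; on input `x` shift the window left and append `x`. Accept when the buffered window has length 2 and begins with `b`.
With 7 states:
        a   b  
>  q0   q1  q2 
   q1   q3  q4 
   q2   q5  q6 
   q3   q3  q4 
   q4   q5  q6 
 * q5   q3  q4 
 * q6   q5  q6 
(> = start, * = accepting)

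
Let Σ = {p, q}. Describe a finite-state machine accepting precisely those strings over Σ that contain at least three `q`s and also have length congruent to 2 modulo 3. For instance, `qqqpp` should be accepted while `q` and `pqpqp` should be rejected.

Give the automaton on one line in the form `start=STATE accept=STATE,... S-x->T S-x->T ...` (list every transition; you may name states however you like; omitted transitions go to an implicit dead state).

start=s0 accept=s12,s13 s0-p->s1 s0-q->s2 s1-p->s3 s1-q->s4 s2-p->s4 s2-q->s5 s3-p->s0 s3-q->s6 s4-p->s6 s4-q->s7 s5-p->s7 s5-q->s8 s6-p->s2 s6-q->s9 s7-p->s9 s7-q->s10 s8-p->s10 s8-q->s11 s9-p->s5 s9-q->s12 s10-p->s12 s10-q->s13 s11-p->s13 s11-q->s13 s12-p->s8 s12-q->s14 s13-p->s14 s13-q->s14 s14-p->s11 s14-q->s11

Run two small machines in parallel and take their product. The first has 5 states tracking the count of `q`s, saturating at 4; the second has 3 states tracking the input length modulo 3. A product state is a pair (one from each), accepting exactly when both do.
15 states suffice.
          p    q  
>  s0     s1   s2 
   s1     s3   s4 
   s2     s4   s5 
   s3     s0   s6 
   s4     s6   s7 
   s5     s7   s8 
   s6     s2   s9 
   s7     s9  s10 
   s8    s10  s11 
   s9     s5  s12 
   s10   s12  s13 
   s11   s13  s13 
 * s12    s8  s14 
 * s13   s14  s14 
   s14   s11  s11 
(> = start, * = accepting)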